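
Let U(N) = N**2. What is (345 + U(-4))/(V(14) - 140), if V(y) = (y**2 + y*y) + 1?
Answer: 361/253 ≈ 1.4269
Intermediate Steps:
V(y) = 1 + 2*y**2 (V(y) = (y**2 + y**2) + 1 = 2*y**2 + 1 = 1 + 2*y**2)
(345 + U(-4))/(V(14) - 140) = (345 + (-4)**2)/((1 + 2*14**2) - 140) = (345 + 16)/((1 + 2*196) - 140) = 361/((1 + 392) - 140) = 361/(393 - 140) = 361/253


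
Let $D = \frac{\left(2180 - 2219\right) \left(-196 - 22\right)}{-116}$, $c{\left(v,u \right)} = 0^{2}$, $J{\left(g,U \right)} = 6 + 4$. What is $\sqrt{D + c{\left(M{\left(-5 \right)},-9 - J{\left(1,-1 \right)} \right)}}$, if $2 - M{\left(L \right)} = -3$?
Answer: $\frac{i \sqrt{246558}}{58} \approx 8.5611 i$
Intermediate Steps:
$J{\left(g,U \right)} = 10$
$M{\left(L \right)} = 5$ ($M{\left(L \right)} = 2 - -3 = 2 + 3 = 5$)
$c{\left(v,u \right)} = 0$
$D = - \frac{4251}{58}$ ($D = \left(-39\right) \left(-218\right) \left(- \frac{1}{116}\right) = 8502 \left(- \frac{1}{116}\right) = - \frac{4251}{58} \approx -73.293$)
$\sqrt{D + c{\left(M{\left(-5 \right)},-9 - J{\left(1,-1 \right)} \right)}} = \sqrt{- \frac{4251}{58} + 0} = \sqrt{- \frac{4251}{58}} = \frac{i \sqrt{246558}}{58}$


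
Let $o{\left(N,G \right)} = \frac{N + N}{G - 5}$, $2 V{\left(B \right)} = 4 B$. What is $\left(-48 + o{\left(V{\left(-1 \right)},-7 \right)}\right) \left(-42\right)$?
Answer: $2002$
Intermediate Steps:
$V{\left(B \right)} = 2 B$ ($V{\left(B \right)} = \frac{4 B}{2} = 2 B$)
$o{\left(N,G \right)} = \frac{2 N}{-5 + G}$
$\left(-48 + o{\left(V{\left(-1 \right)},-7 \right)}\right) \left(-42\right) = \left(-48 + \frac{2 \cdot 2 \left(-1\right)}{-5 - 7}\right) \left(-42\right) = \left(-48 + 2 \left(-2\right) \frac{1}{-12}\right) \left(-42\right) = \left(-48 + 2 \left(-2\right) \left(- \frac{1}{12}\right)\right) \left(-42\right) = \left(-48 + \frac{1}{3}\right) \left(-42\right) = \left(- \frac{143}{3}\right) \left(-42\right) = 2002$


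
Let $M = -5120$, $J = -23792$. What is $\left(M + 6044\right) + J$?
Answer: $-22868$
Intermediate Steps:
$\left(M + 6044\right) + J = \left(-5120 + 6044\right) - 23792 = 924 - 23792 = -22868$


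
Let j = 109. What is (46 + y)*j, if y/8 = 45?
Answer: 44254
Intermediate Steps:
y = 360 (y = 8*45 = 360)
(46 + y)*j = (46 + 360)*109 = 406*109 = 44254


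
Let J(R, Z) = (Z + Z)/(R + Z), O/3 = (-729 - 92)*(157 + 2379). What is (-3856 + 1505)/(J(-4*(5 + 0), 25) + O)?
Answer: 2351/6246158 ≈ 0.00037639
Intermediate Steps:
O = -6246168 (O = 3*((-729 - 92)*(157 + 2379)) = 3*(-821*2536) = 3*(-2082056) = -6246168)
J(R, Z) = 2*Z/(R + Z) (J(R, Z) = (2*Z)/(R + Z) = 2*Z/(R + Z))
(-3856 + 1505)/(J(-4*(5 + 0), 25) + O) = (-3856 + 1505)/(2*25/(-4*(5 + 0) + 25) - 6246168) = -2351/(2*25/(-4*5 + 25) - 6246168) = -2351/(2*25/(-20 + 25) - 6246168) = -2351/(2*25/5 - 6246168) = -2351/(2*25*(⅕) - 6246168) = -2351/(10 - 6246168) = -2351/(-6246158) = -2351*(-1/6246158) = 2351/6246158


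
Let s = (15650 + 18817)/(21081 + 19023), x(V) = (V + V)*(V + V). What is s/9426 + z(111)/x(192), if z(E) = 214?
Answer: 11056933/7168385024 ≈ 0.0015425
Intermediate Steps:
x(V) = 4*V² (x(V) = (2*V)*(2*V) = 4*V²)
s = 11489/13368 (s = 34467/40104 = 34467*(1/40104) = 11489/13368 ≈ 0.85944)
s/9426 + z(111)/x(192) = (11489/13368)/9426 + 214/((4*192²)) = (11489/13368)*(1/9426) + 214/((4*36864)) = 11489/126006768 + 214/147456 = 11489/126006768 + 214*(1/147456) = 11489/126006768 + 107/73728 = 11056933/7168385024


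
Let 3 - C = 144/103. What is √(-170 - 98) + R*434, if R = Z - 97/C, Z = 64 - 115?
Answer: -7988204/165 + 2*I*√67 ≈ -48413.0 + 16.371*I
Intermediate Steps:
C = 165/103 (C = 3 - 144/103 = 165/103 ≈ 1.6019)
Z = -51
R = -18406/165 (R = -51 - 97/165/103 = -51 - 97*103/165 = -51 - 9991/165 = -18406/165 ≈ -111.55)
√(-170 - 98) + R*434 = √(-170 - 98) - 18406/165*434 = √(-268) - 7988204/165 = 2*I*√67 - 7988204/165 = -7988204/165 + 2*I*√67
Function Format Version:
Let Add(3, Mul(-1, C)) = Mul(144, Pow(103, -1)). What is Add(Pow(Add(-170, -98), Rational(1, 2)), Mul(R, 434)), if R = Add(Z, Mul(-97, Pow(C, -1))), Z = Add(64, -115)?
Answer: Add(Rational(-7988204, 165), Mul(2, I, Pow(67, Rational(1, 2)))) ≈ Add(-48413., Mul(16.371, I))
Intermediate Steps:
C = Rational(165, 103) (C = Add(3, Mul(-1, Mul(144, Pow(103, -1)))) = Add(3, Mul(-1, Mul(144, Rational(1, 103)))) = Add(3, Mul(-1, Rational(144, 103))) = Add(3, Rational(-144, 103)) = Rational(165, 103) ≈ 1.6019)
Z = -51
R = Rational(-18406, 165) (R = Add(-51, Mul(-97, Pow(Rational(165, 103), -1))) = Add(-51, Mul(-97, Rational(103, 165))) = Add(-51, Rational(-9991, 165)) = Rational(-18406, 165) ≈ -111.55)
Add(Pow(Add(-170, -98), Rational(1, 2)), Mul(R, 434)) = Add(Pow(Add(-170, -98), Rational(1, 2)), Mul(Rational(-18406, 165), 434)) = Add(Pow(-268, Rational(1, 2)), Rational(-7988204, 165)) = Add(Mul(2, I, Pow(67, Rational(1, 2))), Rational(-7988204, 165)) = Add(Rational(-7988204, 165), Mul(2, I, Pow(67, Rational(1, 2))))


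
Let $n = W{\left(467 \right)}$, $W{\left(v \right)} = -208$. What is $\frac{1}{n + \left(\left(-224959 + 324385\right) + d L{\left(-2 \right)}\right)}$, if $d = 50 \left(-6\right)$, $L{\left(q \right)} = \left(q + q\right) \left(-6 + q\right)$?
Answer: $\frac{1}{89618} \approx 1.1158 \cdot 10^{-5}$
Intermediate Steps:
$L{\left(q \right)} = 2 q \left(-6 + q\right)$
$d = -300$
$n = -208$
$\frac{1}{n + \left(\left(-224959 + 324385\right) + d L{\left(-2 \right)}\right)} = \frac{1}{-208 + \left(\left(-224959 + 324385\right) - 300 \cdot 2 \left(-2\right) \left(-6 - 2\right)\right)} = \frac{1}{-208 + \left(99426 - 300 \cdot 2 \left(-2\right) \left(-8\right)\right)} = \frac{1}{-208 + \left(99426 - 9600\right)} = \frac{1}{-208 + 89826} = \frac{1}{89618}$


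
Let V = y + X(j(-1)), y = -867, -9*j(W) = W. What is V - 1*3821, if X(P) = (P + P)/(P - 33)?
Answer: -693825/148 ≈ -4688.0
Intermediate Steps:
j(W) = -W/9
X(P) = 2*P/(-33 + P) (X(P) = (2*P)/(-33 + P) = 2*P/(-33 + P))
V = -128317/148 (V = -867 + 2*(-⅑*(-1))/(-33 - ⅑*(-1)) = -867 + 2*(⅑)/(-33 + ⅑) = -867 + 2*(⅑)/(-296/9) = -867 + 2*(⅑)*(-9/296) = -867 - 1/148 = -128317/148 ≈ -867.01)
V - 1*3821 = -128317/148 - 1*3821 = -128317/148 - 3821 = -693825/148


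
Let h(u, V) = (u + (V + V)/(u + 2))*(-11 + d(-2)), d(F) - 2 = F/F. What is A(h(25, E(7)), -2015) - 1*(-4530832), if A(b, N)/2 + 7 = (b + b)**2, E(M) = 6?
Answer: 393846050/81 ≈ 4.8623e+6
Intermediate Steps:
d(F) = 3 (d(F) = 2 + F/F = 2 + 1 = 3)
h(u, V) = -8*u - 16*V/(2 + u) (h(u, V) = (u + (V + V)/(u + 2))*(-11 + 3) = (u + (2*V)/(2 + u))*(-8) = (u + 2*V/(2 + u))*(-8) = -8*u - 16*V/(2 + u))
A(b, N) = -14 + 8*b**2 (A(b, N) = -14 + 2*(b + b)**2 = -14 + 2*(2*b)**2 = -14 + 2*(4*b**2) = -14 + 8*b**2)
A(h(25, E(7)), -2015) - 1*(-4530832) = (-14 + 8*(8*(-1*25**2 - 2*6 - 2*25)/(2 + 25))**2) - 1*(-4530832) = (-14 + 8*(8*(-1*625 - 12 - 50)/27)**2) + 4530832 = (-14 + 8*(8*(1/27)*(-625 - 12 - 50))**2) + 4530832 = (-14 + 8*(8*(1/27)*(-687))**2) + 4530832 = (-14 + 8*(-1832/9)**2) + 4530832 = (-14 + 8*(3356224/81)) + 4530832 = (-14 + 26849792/81) + 4530832 = 26848658/81 + 4530832 = 393846050/81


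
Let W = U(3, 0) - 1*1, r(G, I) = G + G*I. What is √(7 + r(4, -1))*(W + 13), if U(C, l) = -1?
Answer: 11*√7 ≈ 29.103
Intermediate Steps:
W = -2 (W = -1 - 1*1 = -1 - 1 = -2)
√(7 + r(4, -1))*(W + 13) = √(7 + 4*(1 - 1))*(-2 + 13) = √(7 + 4*0)*11 = √(7 + 0)*11 = √7*11 = 11*√7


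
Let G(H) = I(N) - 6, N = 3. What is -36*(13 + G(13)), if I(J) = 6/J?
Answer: -324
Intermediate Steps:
G(H) = -4 (G(H) = 6/3 - 6 = 6*(⅓) - 6 = 2 - 6 = -4)
-36*(13 + G(13)) = -36*(13 - 4) = -36*9 = -324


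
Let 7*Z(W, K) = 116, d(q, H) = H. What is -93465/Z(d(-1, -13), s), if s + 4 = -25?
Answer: -654255/116 ≈ -5640.1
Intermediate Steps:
s = -29 (s = -4 - 25 = -29)
Z(W, K) = 116/7 (Z(W, K) = (1/7)*116 = 116/7)
-93465/Z(d(-1, -13), s) = -93465/116/7 = -93465*7/116 = -654255/116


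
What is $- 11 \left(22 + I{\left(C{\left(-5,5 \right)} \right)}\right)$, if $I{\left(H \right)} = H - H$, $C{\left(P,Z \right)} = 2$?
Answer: $-242$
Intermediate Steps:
$I{\left(H \right)} = 0$
$- 11 \left(22 + I{\left(C{\left(-5,5 \right)} \right)}\right) = - 11 \left(22 + 0\right) = \left(-11\right) 22 = -242$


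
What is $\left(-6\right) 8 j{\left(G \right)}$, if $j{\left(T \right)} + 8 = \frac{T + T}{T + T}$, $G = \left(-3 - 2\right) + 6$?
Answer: $336$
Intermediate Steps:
$G = 1$ ($G = -5 + 6 = 1$)
$j{\left(T \right)} = -7$ ($j{\left(T \right)} = -8 + \frac{T + T}{T + T} = -8 + \frac{2 T}{2 T} = -8 + 2 T \frac{1}{2 T} = -8 + 1 = -7$)
$\left(-6\right) 8 j{\left(G \right)} = \left(-6\right) 8 \left(-7\right) = \left(-48\right) \left(-7\right) = 336$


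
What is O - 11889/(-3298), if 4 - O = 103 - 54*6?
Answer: 753939/3298 ≈ 228.60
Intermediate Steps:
O = 225 (O = 4 - (103 - 54*6) = 4 - (103 - 324) = 4 - 1*(-221) = 4 + 221 = 225)
O - 11889/(-3298) = 225 - 11889/(-3298) = 225 - 11889*(-1/3298) = 225 + 11889/3298 = 753939/3298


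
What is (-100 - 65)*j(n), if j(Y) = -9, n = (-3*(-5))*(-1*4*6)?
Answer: 1485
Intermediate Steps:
n = -360 (n = 15*(-4*6) = 15*(-24) = -360)
(-100 - 65)*j(n) = (-100 - 65)*(-9) = -165*(-9) = 1485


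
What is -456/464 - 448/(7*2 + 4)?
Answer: -13505/522 ≈ -25.872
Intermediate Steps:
-456/464 - 448/(7*2 + 4) = -456*1/464 - 448/(14 + 4) = -57/58 - 448/18 = -57/58 - 448*1/18 = -57/58 - 224/9 = -13505/522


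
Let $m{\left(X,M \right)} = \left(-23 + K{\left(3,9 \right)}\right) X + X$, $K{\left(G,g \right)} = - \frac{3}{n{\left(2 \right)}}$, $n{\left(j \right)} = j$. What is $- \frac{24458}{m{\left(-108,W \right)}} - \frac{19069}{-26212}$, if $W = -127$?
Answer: $- \frac{296347987}{33263028} \approx -8.9092$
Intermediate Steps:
$K{\left(G,g \right)} = - \frac{3}{2}$
$m{\left(X,M \right)} = - \frac{47 X}{2}$ ($m{\left(X,M \right)} = \left(-23 - \frac{3}{2}\right) X + X = - \frac{49 X}{2} + X = - \frac{47 X}{2}$)
$- \frac{24458}{m{\left(-108,W \right)}} - \frac{19069}{-26212} = - \frac{24458}{\left(- \frac{47}{2}\right) \left(-108\right)} - \frac{19069}{-26212} = - \frac{24458}{2538} - - \frac{19069}{26212} = \left(-24458\right) \frac{1}{2538} + \frac{19069}{26212} = - \frac{12229}{1269} + \frac{19069}{26212} = - \frac{296347987}{33263028}$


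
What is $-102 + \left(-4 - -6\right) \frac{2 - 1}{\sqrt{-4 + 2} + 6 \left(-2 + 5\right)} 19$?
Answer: $\frac{2 \left(- 51 \sqrt{2} + 899 i\right)}{\sqrt{2} - 18 i} \approx -99.902 - 0.16485 i$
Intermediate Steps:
$-102 + \left(-4 - -6\right) \frac{2 - 1}{\sqrt{-4 + 2} + 6 \left(-2 + 5\right)} 19 = -102 + \left(-4 + 6\right) 1 \frac{1}{\sqrt{-2} + 6 \cdot 3} \cdot 19 = -102 + 2 \cdot 1 \frac{1}{i \sqrt{2} + 18} \cdot 19 = -102 + 2 \cdot 1 \frac{1}{18 + i \sqrt{2}} \cdot 19 = -102 + \frac{2}{18 + i \sqrt{2}} \cdot 19 = -102 + \frac{38}{18 + i \sqrt{2}}$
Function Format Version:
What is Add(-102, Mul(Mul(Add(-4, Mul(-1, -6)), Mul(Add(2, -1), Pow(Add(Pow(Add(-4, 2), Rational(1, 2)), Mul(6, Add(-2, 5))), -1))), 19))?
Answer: Mul(2, Pow(Add(Pow(2, Rational(1, 2)), Mul(-18, I)), -1), Add(Mul(-51, Pow(2, Rational(1, 2))), Mul(899, I))) ≈ Add(-99.902, Mul(-0.16485, I))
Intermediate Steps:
Add(-102, Mul(Mul(Add(-4, Mul(-1, -6)), Mul(Add(2, -1), Pow(Add(Pow(Add(-4, 2), Rational(1, 2)), Mul(6, Add(-2, 5))), -1))), 19)) = Add(-102, Mul(Mul(Add(-4, 6), Mul(1, Pow(Add(Pow(-2, Rational(1, 2)), Mul(6, 3)), -1))), 19)) = Add(-102, Mul(Mul(2, Mul(1, Pow(Add(Mul(I, Pow(2, Rational(1, 2))), 18), -1))), 19)) = Add(-102, Mul(Mul(2, Mul(1, Pow(Add(18, Mul(I, Pow(2, Rational(1, 2)))), -1))), 19)) = Add(-102, Mul(Mul(2, Pow(Add(18, Mul(I, Pow(2, Rational(1, 2)))), -1)), 19)) = Add(-102, Mul(38, Pow(Add(18, Mul(I, Pow(2, Rational(1, 2)))), -1)))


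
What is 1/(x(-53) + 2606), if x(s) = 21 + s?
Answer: 1/2574 ≈ 0.00038850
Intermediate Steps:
1/(x(-53) + 2606) = 1/((21 - 53) + 2606) = 1/(-32 + 2606) = 1/2574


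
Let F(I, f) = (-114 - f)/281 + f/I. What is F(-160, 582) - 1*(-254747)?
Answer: 5726575109/22480 ≈ 2.5474e+5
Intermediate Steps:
F(I, f) = -114/281 - f/281 + f/I (F(I, f) = (-114 - f)*(1/281) + f/I = (-114/281 - f/281) + f/I = -114/281 - f/281 + f/I)
F(-160, 582) - 1*(-254747) = (582 - 1/281*(-160)*(114 + 582))/(-160) - 1*(-254747) = -(582 - 1/281*(-160)*696)/160 + 254747 = -(582 + 111360/281)/160 + 254747 = -1/160*274902/281 + 254747 = -137451/22480 + 254747 = 5726575109/22480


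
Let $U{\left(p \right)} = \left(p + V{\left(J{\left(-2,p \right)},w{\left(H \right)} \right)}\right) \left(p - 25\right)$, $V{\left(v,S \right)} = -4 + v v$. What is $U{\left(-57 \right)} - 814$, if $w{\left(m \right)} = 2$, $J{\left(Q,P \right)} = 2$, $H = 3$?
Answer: $3860$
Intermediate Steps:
$V{\left(v,S \right)} = -4 + v^{2}$
$U{\left(p \right)} = p \left(-25 + p\right)$ ($U{\left(p \right)} = \left(p - \left(4 - 2^{2}\right)\right) \left(p - 25\right) = \left(p + \left(-4 + 4\right)\right) \left(-25 + p\right) = \left(p + 0\right) \left(-25 + p\right) = p \left(-25 + p\right)$)
$U{\left(-57 \right)} - 814 = - 57 \left(-25 - 57\right) - 814 = \left(-57\right) \left(-82\right) - 814 = 4674 - 814 = 3860$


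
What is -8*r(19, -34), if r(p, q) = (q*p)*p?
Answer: 98192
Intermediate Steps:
r(p, q) = q*p**2 (r(p, q) = (p*q)*p = q*p**2)
-8*r(19, -34) = -(-272)*19**2 = -(-272)*361 = -8*(-12274) = 98192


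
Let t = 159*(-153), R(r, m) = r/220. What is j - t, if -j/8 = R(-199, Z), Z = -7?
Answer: 1338383/55 ≈ 24334.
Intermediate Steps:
R(r, m) = r/220 (R(r, m) = r*(1/220) = r/220)
j = 398/55 (j = -2*(-199)/55 = -8*(-199/220) = 398/55 ≈ 7.2364)
t = -24327
j - t = 398/55 - 1*(-24327) = 398/55 + 24327 = 1338383/55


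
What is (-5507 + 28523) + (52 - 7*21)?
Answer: 22921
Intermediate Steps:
(-5507 + 28523) + (52 - 7*21) = 23016 + (52 - 147) = 23016 - 95 = 22921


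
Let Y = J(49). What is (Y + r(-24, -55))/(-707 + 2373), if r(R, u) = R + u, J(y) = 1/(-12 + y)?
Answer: -1461/30821 ≈ -0.047403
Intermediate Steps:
Y = 1/37 (Y = 1/(-12 + 49) = 1/37 ≈ 0.027027)
(Y + r(-24, -55))/(-707 + 2373) = (1/37 + (-24 - 55))/(-707 + 2373) = (1/37 - 79)/1666 = -2922/37*1/1666 = -1461/30821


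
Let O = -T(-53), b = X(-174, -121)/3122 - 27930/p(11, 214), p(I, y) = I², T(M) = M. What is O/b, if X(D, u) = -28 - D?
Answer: -10010693/43589897 ≈ -0.22966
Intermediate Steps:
b = -43589897/188881 (b = (-28 - 1*(-174))/3122 - 27930/(11²) = (-28 + 174)*(1/3122) - 27930/121 = 146*(1/3122) - 27930*1/121 = 73/1561 - 27930/121 = -43589897/188881 ≈ -230.78)
O = 53 (O = -1*(-53) = 53)
O/b = 53/(-43589897/188881) = 53*(-188881/43589897) = -10010693/43589897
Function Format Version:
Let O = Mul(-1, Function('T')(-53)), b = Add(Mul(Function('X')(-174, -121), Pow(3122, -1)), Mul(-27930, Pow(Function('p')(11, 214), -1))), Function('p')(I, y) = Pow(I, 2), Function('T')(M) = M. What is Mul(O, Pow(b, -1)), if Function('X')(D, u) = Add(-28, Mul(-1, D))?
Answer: Rational(-10010693, 43589897) ≈ -0.22966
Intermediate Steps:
b = Rational(-43589897, 188881) (b = Add(Mul(Add(-28, Mul(-1, -174)), Pow(3122, -1)), Mul(-27930, Pow(Pow(11, 2), -1))) = Add(Mul(Add(-28, 174), Rational(1, 3122)), Mul(-27930, Pow(121, -1))) = Add(Mul(146, Rational(1, 3122)), Mul(-27930, Rational(1, 121))) = Add(Rational(73, 1561), Rational(-27930, 121)) = Rational(-43589897, 188881) ≈ -230.78)
O = 53 (O = Mul(-1, -53) = 53)
Mul(O, Pow(b, -1)) = Mul(53, Pow(Rational(-43589897, 188881), -1)) = Mul(53, Rational(-188881, 43589897)) = Rational(-10010693, 43589897)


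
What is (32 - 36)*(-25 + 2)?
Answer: 92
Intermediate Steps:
(32 - 36)*(-25 + 2) = -4*(-23) = 92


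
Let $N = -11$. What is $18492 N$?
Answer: $-203412$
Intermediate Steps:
$18492 N = 18492 \left(-11\right) = -203412$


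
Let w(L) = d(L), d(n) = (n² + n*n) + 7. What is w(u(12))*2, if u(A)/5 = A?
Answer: 14414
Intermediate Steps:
u(A) = 5*A
d(n) = 7 + 2*n² (d(n) = (n² + n²) + 7 = 2*n² + 7 = 7 + 2*n²)
w(L) = 7 + 2*L²
w(u(12))*2 = (7 + 2*(5*12)²)*2 = (7 + 2*60²)*2 = (7 + 2*3600)*2 = (7 + 7200)*2 = 7207*2 = 14414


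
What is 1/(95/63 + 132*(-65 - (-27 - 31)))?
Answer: -63/58117 ≈ -0.0010840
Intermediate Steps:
1/(95/63 + 132*(-65 - (-27 - 31))) = 1/(95*(1/63) + 132*(-65 - 1*(-58))) = 1/(95/63 + 132*(-65 + 58)) = 1/(95/63 + 132*(-7)) = 1/(95/63 - 924) = 1/(-58117/63) = -63/58117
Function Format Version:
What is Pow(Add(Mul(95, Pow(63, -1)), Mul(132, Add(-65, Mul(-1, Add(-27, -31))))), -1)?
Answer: Rational(-63, 58117) ≈ -0.0010840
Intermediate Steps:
Pow(Add(Mul(95, Pow(63, -1)), Mul(132, Add(-65, Mul(-1, Add(-27, -31))))), -1) = Pow(Add(Mul(95, Rational(1, 63)), Mul(132, Add(-65, Mul(-1, -58)))), -1) = Pow(Add(Rational(95, 63), Mul(132, Add(-65, 58))), -1) = Pow(Add(Rational(95, 63), Mul(132, -7)), -1) = Pow(Add(Rational(95, 63), -924), -1) = Pow(Rational(-58117, 63), -1) = Rational(-63, 58117)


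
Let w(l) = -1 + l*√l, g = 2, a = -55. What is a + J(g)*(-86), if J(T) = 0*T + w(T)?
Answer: 31 - 172*√2 ≈ -212.24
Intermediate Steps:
w(l) = -1 + l^(3/2)
J(T) = -1 + T^(3/2) (J(T) = 0*T + (-1 + T^(3/2)) = 0 + (-1 + T^(3/2)) = -1 + T^(3/2))
a + J(g)*(-86) = -55 + (-1 + 2^(3/2))*(-86) = -55 + (-1 + 2*√2)*(-86) = -55 + (86 - 172*√2) = 31 - 172*√2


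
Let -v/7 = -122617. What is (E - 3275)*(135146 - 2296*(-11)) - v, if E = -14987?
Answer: -2930119643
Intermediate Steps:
v = 858319 (v = -7*(-122617) = 858319)
(E - 3275)*(135146 - 2296*(-11)) - v = (-14987 - 3275)*(135146 - 2296*(-11)) - 1*858319 = -18262*(135146 + 25256) - 858319 = -18262*160402 - 858319 = -2929261324 - 858319 = -2930119643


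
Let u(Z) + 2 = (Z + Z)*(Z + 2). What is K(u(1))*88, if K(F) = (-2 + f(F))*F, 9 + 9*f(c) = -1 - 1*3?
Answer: -10912/9 ≈ -1212.4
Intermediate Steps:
f(c) = -13/9 (f(c) = -1 + (-1 - 1*3)/9 = -1 + (-1 - 3)/9 = -1 + (⅑)*(-4) = -1 - 4/9 = -13/9)
u(Z) = -2 + 2*Z*(2 + Z) (u(Z) = -2 + (Z + Z)*(Z + 2) = -2 + (2*Z)*(2 + Z) = -2 + 2*Z*(2 + Z))
K(F) = -31*F/9 (K(F) = (-2 - 13/9)*F = -31*F/9)
K(u(1))*88 = -31*(-2 + 2*1² + 4*1)/9*88 = -31*(-2 + 2*1 + 4)/9*88 = -31*(-2 + 2 + 4)/9*88 = -31/9*4*88 = -124/9*88 = -10912/9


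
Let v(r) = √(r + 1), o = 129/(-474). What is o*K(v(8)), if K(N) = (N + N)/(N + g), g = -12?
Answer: 43/237 ≈ 0.18143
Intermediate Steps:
o = -43/158 (o = 129*(-1/474) = -43/158 ≈ -0.27215)
v(r) = √(1 + r)
K(N) = 2*N/(-12 + N) (K(N) = (N + N)/(N - 12) = (2*N)/(-12 + N) = 2*N/(-12 + N))
o*K(v(8)) = -43*√(1 + 8)/(79*(-12 + √(1 + 8))) = -43*√9/(79*(-12 + √9)) = -43*3/(79*(-12 + 3)) = -43*3/(79*(-9)) = -43*3*(-1)/(79*9) = -43/158*(-⅔) = 43/237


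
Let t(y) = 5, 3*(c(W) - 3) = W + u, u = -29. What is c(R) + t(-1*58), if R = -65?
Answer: -70/3 ≈ -23.333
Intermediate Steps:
c(W) = -20/3 + W/3 (c(W) = 3 + (W - 29)/3 = 3 + (-29 + W)/3 = 3 + (-29/3 + W/3) = -20/3 + W/3)
c(R) + t(-1*58) = (-20/3 + (⅓)*(-65)) + 5 = (-20/3 - 65/3) + 5 = -85/3 + 5 = -70/3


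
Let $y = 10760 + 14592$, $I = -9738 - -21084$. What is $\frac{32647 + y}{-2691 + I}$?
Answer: $\frac{19333}{2885} \approx 6.7012$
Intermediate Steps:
$I = 11346$ ($I = -9738 + 21084 = 11346$)
$y = 25352$
$\frac{32647 + y}{-2691 + I} = \frac{32647 + 25352}{-2691 + 11346} = \frac{57999}{8655} = 57999 \cdot \frac{1}{8655} = \frac{19333}{2885}$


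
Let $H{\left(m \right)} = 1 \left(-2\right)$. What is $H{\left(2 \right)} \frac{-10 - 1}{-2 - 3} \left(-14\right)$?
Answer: $\frac{308}{5} \approx 61.6$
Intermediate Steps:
$H{\left(m \right)} = -2$
$H{\left(2 \right)} \frac{-10 - 1}{-2 - 3} \left(-14\right) = - 2 \frac{-10 - 1}{-2 - 3} \left(-14\right) = - 2 \left(- \frac{11}{-5}\right) \left(-14\right) = - 2 \left(\left(-11\right) \left(- \frac{1}{5}\right)\right) \left(-14\right) = \left(-2\right) \frac{11}{5} \left(-14\right) = \left(- \frac{22}{5}\right) \left(-14\right) = \frac{308}{5}$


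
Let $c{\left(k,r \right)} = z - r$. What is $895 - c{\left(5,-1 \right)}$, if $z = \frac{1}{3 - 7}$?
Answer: $\frac{3577}{4} \approx 894.25$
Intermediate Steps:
$z = - \frac{1}{4}$ ($z = \frac{1}{-4} = - \frac{1}{4} \approx -0.25$)
$c{\left(k,r \right)} = - \frac{1}{4} - r$
$895 - c{\left(5,-1 \right)} = 895 - \left(- \frac{1}{4} - -1\right) = 895 - \left(- \frac{1}{4} + 1\right) = 895 - \frac{3}{4} = \frac{3577}{4}$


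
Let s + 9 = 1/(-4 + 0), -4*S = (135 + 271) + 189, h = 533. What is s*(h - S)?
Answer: -100899/16 ≈ -6306.2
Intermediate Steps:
S = -595/4 (S = -((135 + 271) + 189)/4 = -(406 + 189)/4 = -¼*595 = -595/4 ≈ -148.75)
s = -37/4 (s = -9 + 1/(-4 + 0) = -9 + 1/(-4) = -9 - ¼ = -37/4 ≈ -9.2500)
s*(h - S) = -37*(533 - 1*(-595/4))/4 = -37*(533 + 595/4)/4 = -37/4*2727/4 = -100899/16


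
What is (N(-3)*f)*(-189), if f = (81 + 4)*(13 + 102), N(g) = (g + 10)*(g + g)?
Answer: 77593950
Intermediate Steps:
N(g) = 2*g*(10 + g) (N(g) = (10 + g)*(2*g) = 2*g*(10 + g))
f = 9775 (f = 85*115 = 9775)
(N(-3)*f)*(-189) = ((2*(-3)*(10 - 3))*9775)*(-189) = ((2*(-3)*7)*9775)*(-189) = -42*9775*(-189) = -410550*(-189) = 77593950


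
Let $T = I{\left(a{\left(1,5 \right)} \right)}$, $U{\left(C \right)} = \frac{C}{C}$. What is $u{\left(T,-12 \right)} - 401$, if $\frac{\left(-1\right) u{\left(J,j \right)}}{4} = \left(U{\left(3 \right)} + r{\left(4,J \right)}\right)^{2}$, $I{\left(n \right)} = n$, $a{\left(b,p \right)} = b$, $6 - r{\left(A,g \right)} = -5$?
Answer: $-977$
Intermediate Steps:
$r{\left(A,g \right)} = 11$ ($r{\left(A,g \right)} = 6 - -5 = 6 + 5 = 11$)
$U{\left(C \right)} = 1$
$T = 1$
$u{\left(J,j \right)} = -576$ ($u{\left(J,j \right)} = - 4 \left(1 + 11\right)^{2} = - 4 \cdot 12^{2} = \left(-4\right) 144 = -576$)
$u{\left(T,-12 \right)} - 401 = -576 - 401 = -977$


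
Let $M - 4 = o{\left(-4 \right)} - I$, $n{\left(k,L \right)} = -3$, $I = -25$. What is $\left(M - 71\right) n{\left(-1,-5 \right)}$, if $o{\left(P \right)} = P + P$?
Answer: $150$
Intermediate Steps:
$o{\left(P \right)} = 2 P$
$M = 21$ ($M = 4 + \left(2 \left(-4\right) - -25\right) = 4 + \left(-8 + 25\right) = 4 + 17 = 21$)
$\left(M - 71\right) n{\left(-1,-5 \right)} = \left(21 - 71\right) \left(-3\right) = \left(-50\right) \left(-3\right) = 150$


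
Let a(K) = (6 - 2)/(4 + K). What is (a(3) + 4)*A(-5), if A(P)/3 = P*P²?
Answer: -12000/7 ≈ -1714.3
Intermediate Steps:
A(P) = 3*P³ (A(P) = 3*(P*P²) = 3*P³)
a(K) = 4/(4 + K)
(a(3) + 4)*A(-5) = (4/(4 + 3) + 4)*(3*(-5)³) = (4/7 + 4)*(3*(-125)) = (4*(⅐) + 4)*(-375) = (4/7 + 4)*(-375) = (32/7)*(-375) = -12000/7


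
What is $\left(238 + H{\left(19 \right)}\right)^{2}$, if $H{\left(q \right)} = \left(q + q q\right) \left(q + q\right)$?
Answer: $215443684$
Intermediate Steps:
$H{\left(q \right)} = 2 q \left(q + q^{2}\right)$ ($H{\left(q \right)} = \left(q + q^{2}\right) 2 q = 2 q \left(q + q^{2}\right)$)
$\left(238 + H{\left(19 \right)}\right)^{2} = \left(238 + 2 \cdot 19^{2} \left(1 + 19\right)\right)^{2} = \left(238 + 2 \cdot 361 \cdot 20\right)^{2} = \left(238 + 14440\right)^{2} = 14678^{2} = 215443684$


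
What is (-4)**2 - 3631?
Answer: -3615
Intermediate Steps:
(-4)**2 - 3631 = 16 - 3631 = -3615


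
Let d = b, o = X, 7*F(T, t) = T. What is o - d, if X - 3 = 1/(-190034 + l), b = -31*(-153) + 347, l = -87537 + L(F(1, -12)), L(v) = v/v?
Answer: -1411998591/277570 ≈ -5087.0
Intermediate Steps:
F(T, t) = T/7
L(v) = 1
l = -87536 (l = -87537 + 1 = -87536)
b = 5090 (b = 4743 + 347 = 5090)
X = 832709/277570 (X = 3 + 1/(-190034 - 87536) = 3 + 1/(-277570) = 3 - 1/277570 = 832709/277570 ≈ 3.0000)
o = 832709/277570 ≈ 3.0000
d = 5090
o - d = 832709/277570 - 1*5090 = 832709/277570 - 5090 = -1411998591/277570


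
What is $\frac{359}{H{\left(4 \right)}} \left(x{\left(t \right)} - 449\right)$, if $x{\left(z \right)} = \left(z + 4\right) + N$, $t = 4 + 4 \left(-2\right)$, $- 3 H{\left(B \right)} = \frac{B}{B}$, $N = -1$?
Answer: $484650$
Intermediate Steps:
$H{\left(B \right)} = - \frac{1}{3}$ ($H{\left(B \right)} = - \frac{B \frac{1}{B}}{3} = \left(- \frac{1}{3}\right) 1 = - \frac{1}{3}$)
$t = -4$ ($t = 4 - 8 = -4$)
$x{\left(z \right)} = 3 + z$ ($x{\left(z \right)} = \left(z + 4\right) - 1 = \left(4 + z\right) - 1 = 3 + z$)
$\frac{359}{H{\left(4 \right)}} \left(x{\left(t \right)} - 449\right) = \frac{359}{- \frac{1}{3}} \left(\left(3 - 4\right) - 449\right) = 359 \left(-3\right) \left(-1 - 449\right) = \left(-1077\right) \left(-450\right) = 484650$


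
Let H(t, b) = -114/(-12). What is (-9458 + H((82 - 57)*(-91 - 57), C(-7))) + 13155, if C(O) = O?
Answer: 7413/2 ≈ 3706.5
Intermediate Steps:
H(t, b) = 19/2 (H(t, b) = -114*(-1/12) = 19/2)
(-9458 + H((82 - 57)*(-91 - 57), C(-7))) + 13155 = (-9458 + 19/2) + 13155 = -18897/2 + 13155 = 7413/2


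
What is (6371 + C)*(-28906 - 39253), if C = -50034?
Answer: 2976026417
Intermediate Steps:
(6371 + C)*(-28906 - 39253) = (6371 - 50034)*(-28906 - 39253) = -43663*(-68159) = 2976026417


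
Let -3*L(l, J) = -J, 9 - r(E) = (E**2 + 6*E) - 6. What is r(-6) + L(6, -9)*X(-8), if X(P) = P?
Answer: 39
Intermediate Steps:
r(E) = 15 - E**2 - 6*E (r(E) = 9 - ((E**2 + 6*E) - 6) = 9 - (-6 + E**2 + 6*E) = 9 + (6 - E**2 - 6*E) = 15 - E**2 - 6*E)
L(l, J) = J/3 (L(l, J) = -(-1)*J/3 = J/3)
r(-6) + L(6, -9)*X(-8) = (15 - 1*(-6)**2 - 6*(-6)) + ((1/3)*(-9))*(-8) = (15 - 1*36 + 36) - 3*(-8) = (15 - 36 + 36) + 24 = 15 + 24 = 39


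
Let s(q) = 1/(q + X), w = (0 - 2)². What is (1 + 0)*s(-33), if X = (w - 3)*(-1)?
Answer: -1/34 ≈ -0.029412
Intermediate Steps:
w = 4 (w = (-2)² = 4)
X = -1 (X = (4 - 3)*(-1) = 1*(-1) = -1)
s(q) = 1/(-1 + q) (s(q) = 1/(q - 1) = 1/(-1 + q))
(1 + 0)*s(-33) = (1 + 0)/(-1 - 33) = 1/(-34) = 1*(-1/34) = -1/34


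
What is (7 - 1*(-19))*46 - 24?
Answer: 1172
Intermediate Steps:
(7 - 1*(-19))*46 - 24 = (7 + 19)*46 - 24 = 26*46 - 24 = 1196 - 24 = 1172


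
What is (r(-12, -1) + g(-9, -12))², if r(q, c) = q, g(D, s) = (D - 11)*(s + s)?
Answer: 219024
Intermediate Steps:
g(D, s) = 2*s*(-11 + D) (g(D, s) = (-11 + D)*(2*s) = 2*s*(-11 + D))
(r(-12, -1) + g(-9, -12))² = (-12 + 2*(-12)*(-11 - 9))² = (-12 + 2*(-12)*(-20))² = (-12 + 480)² = 468² = 219024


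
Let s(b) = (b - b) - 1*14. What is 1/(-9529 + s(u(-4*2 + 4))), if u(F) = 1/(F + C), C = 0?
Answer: -1/9543 ≈ -0.00010479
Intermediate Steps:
u(F) = 1/F (u(F) = 1/(F + 0) = 1/F)
s(b) = -14 (s(b) = 0 - 14 = -14)
1/(-9529 + s(u(-4*2 + 4))) = 1/(-9529 - 14) = 1/(-9543) = -1/9543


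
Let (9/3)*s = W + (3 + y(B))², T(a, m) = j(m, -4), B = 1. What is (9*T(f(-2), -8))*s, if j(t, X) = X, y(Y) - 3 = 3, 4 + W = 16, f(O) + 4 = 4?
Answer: -1116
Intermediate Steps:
f(O) = 0 (f(O) = -4 + 4 = 0)
W = 12 (W = -4 + 16 = 12)
y(Y) = 6 (y(Y) = 3 + 3 = 6)
T(a, m) = -4
s = 31 (s = (12 + (3 + 6)²)/3 = (12 + 9²)/3 = (12 + 81)/3 = (⅓)*93 = 31)
(9*T(f(-2), -8))*s = (9*(-4))*31 = -36*31 = -1116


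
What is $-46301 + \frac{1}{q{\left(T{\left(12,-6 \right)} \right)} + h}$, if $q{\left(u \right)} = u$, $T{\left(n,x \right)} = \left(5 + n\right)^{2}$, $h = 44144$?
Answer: $- \frac{2057292332}{44433} \approx -46301.0$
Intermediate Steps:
$-46301 + \frac{1}{q{\left(T{\left(12,-6 \right)} \right)} + h} = -46301 + \frac{1}{\left(5 + 12\right)^{2} + 44144} = -46301 + \frac{1}{17^{2} + 44144} = -46301 + \frac{1}{289 + 44144} = -46301 + \frac{1}{44433} = - \frac{2057292332}{44433}$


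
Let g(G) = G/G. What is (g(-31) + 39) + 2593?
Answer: 2633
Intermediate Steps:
g(G) = 1
(g(-31) + 39) + 2593 = (1 + 39) + 2593 = 40 + 2593 = 2633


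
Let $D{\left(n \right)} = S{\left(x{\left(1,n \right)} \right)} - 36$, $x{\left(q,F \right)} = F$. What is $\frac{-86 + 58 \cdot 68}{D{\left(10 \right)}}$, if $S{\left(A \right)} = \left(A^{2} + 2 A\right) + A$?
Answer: $\frac{1929}{47} \approx 41.043$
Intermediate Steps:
$S{\left(A \right)} = A^{2} + 3 A$
$D{\left(n \right)} = -36 + n \left(3 + n\right)$ ($D{\left(n \right)} = n \left(3 + n\right) - 36 = -36 + n \left(3 + n\right)$)
$\frac{-86 + 58 \cdot 68}{D{\left(10 \right)}} = \frac{-86 + 58 \cdot 68}{-36 + 10 \left(3 + 10\right)} = \frac{-86 + 3944}{-36 + 10 \cdot 13} = \frac{3858}{-36 + 130} = \frac{3858}{94} = 3858 \cdot \frac{1}{94} = \frac{1929}{47}$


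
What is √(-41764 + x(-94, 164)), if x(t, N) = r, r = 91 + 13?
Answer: 2*I*√10415 ≈ 204.11*I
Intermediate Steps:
r = 104
x(t, N) = 104
√(-41764 + x(-94, 164)) = √(-41764 + 104) = √(-41660) = 2*I*√10415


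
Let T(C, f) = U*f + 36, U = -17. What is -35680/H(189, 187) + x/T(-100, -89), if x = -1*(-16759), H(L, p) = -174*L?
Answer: 303202397/25470207 ≈ 11.904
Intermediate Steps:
T(C, f) = 36 - 17*f (T(C, f) = -17*f + 36 = 36 - 17*f)
x = 16759
-35680/H(189, 187) + x/T(-100, -89) = -35680/((-174*189)) + 16759/(36 - 17*(-89)) = -35680/(-32886) + 16759/(36 + 1513) = -35680*(-1/32886) + 16759/1549 = 17840/16443 + 16759*(1/1549) = 17840/16443 + 16759/1549 = 303202397/25470207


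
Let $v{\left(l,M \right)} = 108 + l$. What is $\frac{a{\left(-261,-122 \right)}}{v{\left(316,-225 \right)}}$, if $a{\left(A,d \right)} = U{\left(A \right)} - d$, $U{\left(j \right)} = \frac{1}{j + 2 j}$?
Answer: $\frac{95525}{331992} \approx 0.28773$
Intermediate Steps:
$U{\left(j \right)} = \frac{1}{3 j}$
$a{\left(A,d \right)} = - d + \frac{1}{3 A}$ ($a{\left(A,d \right)} = \frac{1}{3 A} - d = - d + \frac{1}{3 A}$)
$\frac{a{\left(-261,-122 \right)}}{v{\left(316,-225 \right)}} = \frac{\left(-1\right) \left(-122\right) + \frac{1}{3 \left(-261\right)}}{108 + 316} = \frac{122 + \frac{1}{3} \left(- \frac{1}{261}\right)}{424} = \left(122 - \frac{1}{783}\right) \frac{1}{424} = \frac{95525}{783} \cdot \frac{1}{424} = \frac{95525}{331992}$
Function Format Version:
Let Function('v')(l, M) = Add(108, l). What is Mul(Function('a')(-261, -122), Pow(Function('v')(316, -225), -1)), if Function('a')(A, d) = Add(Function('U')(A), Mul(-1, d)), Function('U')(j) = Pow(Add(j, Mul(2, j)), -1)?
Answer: Rational(95525, 331992) ≈ 0.28773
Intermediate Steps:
Function('U')(j) = Mul(Rational(1, 3), Pow(j, -1)) (Function('U')(j) = Pow(Mul(3, j), -1) = Mul(Rational(1, 3), Pow(j, -1)))
Function('a')(A, d) = Add(Mul(-1, d), Mul(Rational(1, 3), Pow(A, -1))) (Function('a')(A, d) = Add(Mul(Rational(1, 3), Pow(A, -1)), Mul(-1, d)) = Add(Mul(-1, d), Mul(Rational(1, 3), Pow(A, -1))))
Mul(Function('a')(-261, -122), Pow(Function('v')(316, -225), -1)) = Mul(Add(Mul(-1, -122), Mul(Rational(1, 3), Pow(-261, -1))), Pow(Add(108, 316), -1)) = Mul(Add(122, Mul(Rational(1, 3), Rational(-1, 261))), Pow(424, -1)) = Mul(Add(122, Rational(-1, 783)), Rational(1, 424)) = Mul(Rational(95525, 783), Rational(1, 424)) = Rational(95525, 331992)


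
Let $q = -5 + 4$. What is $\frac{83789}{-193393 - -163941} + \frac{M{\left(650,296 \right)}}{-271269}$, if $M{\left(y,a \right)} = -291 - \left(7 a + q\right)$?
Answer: $- \frac{22659792617}{7989414588} \approx -2.8362$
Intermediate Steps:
$q = -1$
$M{\left(y,a \right)} = -290 - 7 a$ ($M{\left(y,a \right)} = -291 - \left(7 a - 1\right) = -291 - \left(-1 + 7 a\right) = -290 - 7 a$)
$\frac{83789}{-193393 - -163941} + \frac{M{\left(650,296 \right)}}{-271269} = \frac{83789}{-193393 - -163941} + \frac{-290 - 2072}{-271269} = \frac{83789}{-193393 + 163941} + \left(-290 - 2072\right) \left(- \frac{1}{271269}\right) = \frac{83789}{-29452} - - \frac{2362}{271269} = 83789 \left(- \frac{1}{29452}\right) + \frac{2362}{271269} = - \frac{83789}{29452} + \frac{2362}{271269} = - \frac{22659792617}{7989414588}$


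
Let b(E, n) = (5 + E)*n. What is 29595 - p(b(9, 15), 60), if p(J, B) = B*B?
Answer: 25995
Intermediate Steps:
b(E, n) = n*(5 + E)
p(J, B) = B²
29595 - p(b(9, 15), 60) = 29595 - 1*60² = 29595 - 1*3600 = 29595 - 3600 = 25995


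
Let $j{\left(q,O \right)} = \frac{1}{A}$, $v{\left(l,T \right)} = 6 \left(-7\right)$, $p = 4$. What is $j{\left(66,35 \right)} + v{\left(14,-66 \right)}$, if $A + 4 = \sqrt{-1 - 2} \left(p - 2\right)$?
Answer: $- \frac{295}{7} - \frac{i \sqrt{3}}{14} \approx -42.143 - 0.12372 i$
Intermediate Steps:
$A = -4 + 2 i \sqrt{3}$ ($A = -4 + \sqrt{-1 - 2} \left(4 - 2\right) = -4 + \sqrt{-3} \cdot 2 = -4 + i \sqrt{3} \cdot 2 = -4 + 2 i \sqrt{3} \approx -4.0 + 3.4641 i$)
$v{\left(l,T \right)} = -42$
$j{\left(q,O \right)} = \frac{1}{-4 + 2 i \sqrt{3}}$
$j{\left(66,35 \right)} + v{\left(14,-66 \right)} = \left(- \frac{1}{7} - \frac{i \sqrt{3}}{14}\right) - 42 = - \frac{295}{7} - \frac{i \sqrt{3}}{14}$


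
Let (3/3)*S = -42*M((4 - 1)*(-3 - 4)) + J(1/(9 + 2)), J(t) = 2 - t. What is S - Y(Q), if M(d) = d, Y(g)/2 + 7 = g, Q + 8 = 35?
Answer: 9283/11 ≈ 843.91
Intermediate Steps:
Q = 27 (Q = -8 + 35 = 27)
Y(g) = -14 + 2*g
S = 9723/11 (S = -42*(4 - 1)*(-3 - 4) + (2 - 1/(9 + 2)) = -126*(-7) + (2 - 1/11) = -42*(-21) + (2 - 1*1/11) = 882 + (2 - 1/11) = 882 + 21/11 = 9723/11 ≈ 883.91)
S - Y(Q) = 9723/11 - (-14 + 2*27) = 9723/11 - (-14 + 54) = 9723/11 - 1*40 = 9723/11 - 40 = 9283/11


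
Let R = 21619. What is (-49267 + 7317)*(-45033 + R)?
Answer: 982217300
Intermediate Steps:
(-49267 + 7317)*(-45033 + R) = (-49267 + 7317)*(-45033 + 21619) = -41950*(-23414) = 982217300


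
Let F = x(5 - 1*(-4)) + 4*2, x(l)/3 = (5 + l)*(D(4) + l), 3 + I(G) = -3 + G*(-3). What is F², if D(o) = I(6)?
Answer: 386884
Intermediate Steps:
I(G) = -6 - 3*G (I(G) = -3 + (-3 + G*(-3)) = -3 + (-3 - 3*G) = -6 - 3*G)
D(o) = -24 (D(o) = -6 - 3*6 = -6 - 18 = -24)
x(l) = 3*(-24 + l)*(5 + l) (x(l) = 3*((5 + l)*(-24 + l)) = 3*((-24 + l)*(5 + l)) = 3*(-24 + l)*(5 + l))
F = -622 (F = (-360 - 57*(5 - 1*(-4)) + 3*(5 - 1*(-4))²) + 4*2 = (-360 - 57*(5 + 4) + 3*(5 + 4)²) + 8 = (-360 - 57*9 + 3*9²) + 8 = (-360 - 513 + 3*81) + 8 = (-360 - 513 + 243) + 8 = -630 + 8 = -622)
F² = (-622)² = 386884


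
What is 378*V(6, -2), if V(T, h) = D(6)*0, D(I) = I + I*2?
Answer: 0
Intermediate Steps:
D(I) = 3*I (D(I) = I + 2*I = 3*I)
V(T, h) = 0 (V(T, h) = (3*6)*0 = 18*0 = 0)
378*V(6, -2) = 378*0 = 0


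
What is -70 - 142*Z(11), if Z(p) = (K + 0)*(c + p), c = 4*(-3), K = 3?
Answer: 356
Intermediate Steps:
c = -12
Z(p) = -36 + 3*p (Z(p) = (3 + 0)*(-12 + p) = 3*(-12 + p) = -36 + 3*p)
-70 - 142*Z(11) = -70 - 142*(-36 + 3*11) = -70 - 142*(-36 + 33) = -70 - 142*(-3) = -70 + 426 = 356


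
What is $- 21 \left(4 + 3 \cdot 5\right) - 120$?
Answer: $-519$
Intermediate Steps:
$- 21 \left(4 + 3 \cdot 5\right) - 120 = - 21 \left(4 + 15\right) - 120 = \left(-21\right) 19 - 120 = -399 - 120 = -519$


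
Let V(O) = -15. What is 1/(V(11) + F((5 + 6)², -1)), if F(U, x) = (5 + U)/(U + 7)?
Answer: -64/897 ≈ -0.071349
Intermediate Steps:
F(U, x) = (5 + U)/(7 + U)
1/(V(11) + F((5 + 6)², -1)) = 1/(-15 + (5 + (5 + 6)²)/(7 + (5 + 6)²)) = 1/(-15 + (5 + 11²)/(7 + 11²)) = 1/(-15 + (5 + 121)/(7 + 121)) = 1/(-15 + 126/128) = 1/(-15 + (1/128)*126) = 1/(-15 + 63/64) = 1/(-897/64) = -64/897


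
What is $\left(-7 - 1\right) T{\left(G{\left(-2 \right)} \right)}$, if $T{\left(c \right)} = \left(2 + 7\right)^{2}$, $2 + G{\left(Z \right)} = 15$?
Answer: $-648$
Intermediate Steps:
$G{\left(Z \right)} = 13$ ($G{\left(Z \right)} = -2 + 15 = 13$)
$T{\left(c \right)} = 81$ ($T{\left(c \right)} = 9^{2} = 81$)
$\left(-7 - 1\right) T{\left(G{\left(-2 \right)} \right)} = \left(-7 - 1\right) 81 = \left(-8\right) 81 = -648$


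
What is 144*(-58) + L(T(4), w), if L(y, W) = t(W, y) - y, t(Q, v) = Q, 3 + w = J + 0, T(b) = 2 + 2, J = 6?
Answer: -8353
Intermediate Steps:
T(b) = 4
w = 3 (w = -3 + (6 + 0) = -3 + 6 = 3)
L(y, W) = W - y
144*(-58) + L(T(4), w) = 144*(-58) + (3 - 1*4) = -8352 + (3 - 4) = -8352 - 1 = -8353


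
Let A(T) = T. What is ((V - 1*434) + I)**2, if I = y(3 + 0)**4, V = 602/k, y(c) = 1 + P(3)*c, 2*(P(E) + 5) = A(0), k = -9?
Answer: 116442007696/81 ≈ 1.4376e+9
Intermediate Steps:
P(E) = -5 (P(E) = -5 + (1/2)*0 = -5 + 0 = -5)
y(c) = 1 - 5*c
V = -602/9 (V = 602/(-9) = 602*(-1/9) = -602/9 ≈ -66.889)
I = 38416 (I = (1 - 5*(3 + 0))**4 = (1 - 5*3)**4 = (1 - 15)**4 = (-14)**4 = 38416)
((V - 1*434) + I)**2 = ((-602/9 - 1*434) + 38416)**2 = ((-602/9 - 434) + 38416)**2 = (-4508/9 + 38416)**2 = (341236/9)**2 = 116442007696/81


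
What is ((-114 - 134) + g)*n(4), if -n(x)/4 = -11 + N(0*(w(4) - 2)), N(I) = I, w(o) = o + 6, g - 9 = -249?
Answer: -21472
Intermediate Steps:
g = -240 (g = 9 - 249 = -240)
w(o) = 6 + o
n(x) = 44 (n(x) = -4*(-11 + 0*((6 + 4) - 2)) = -4*(-11 + 0*(10 - 2)) = -4*(-11 + 0*8) = -4*(-11 + 0) = -4*(-11) = 44)
((-114 - 134) + g)*n(4) = ((-114 - 134) - 240)*44 = (-248 - 240)*44 = -488*44 = -21472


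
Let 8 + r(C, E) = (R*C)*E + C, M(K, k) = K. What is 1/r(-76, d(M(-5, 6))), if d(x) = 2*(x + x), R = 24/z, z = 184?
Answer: 23/2628 ≈ 0.0087519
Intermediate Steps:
R = 3/23 (R = 24/184 = 24*(1/184) = 3/23 ≈ 0.13043)
d(x) = 4*x (d(x) = 2*(2*x) = 4*x)
r(C, E) = -8 + C + 3*C*E/23 (r(C, E) = -8 + ((3*C/23)*E + C) = -8 + (3*C*E/23 + C) = -8 + (C + 3*C*E/23) = -8 + C + 3*C*E/23)
1/r(-76, d(M(-5, 6))) = 1/(-8 - 76 + (3/23)*(-76)*(4*(-5))) = 1/(-8 - 76 + (3/23)*(-76)*(-20)) = 1/(-8 - 76 + 4560/23) = 1/(2628/23) = 23/2628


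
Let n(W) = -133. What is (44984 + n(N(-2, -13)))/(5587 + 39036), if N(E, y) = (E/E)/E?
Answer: 44851/44623 ≈ 1.0051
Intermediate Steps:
N(E, y) = 1/E
(44984 + n(N(-2, -13)))/(5587 + 39036) = (44984 - 133)/(5587 + 39036) = 44851/44623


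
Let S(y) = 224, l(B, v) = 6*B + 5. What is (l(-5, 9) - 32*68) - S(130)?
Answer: -2425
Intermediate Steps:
l(B, v) = 5 + 6*B
(l(-5, 9) - 32*68) - S(130) = ((5 + 6*(-5)) - 32*68) - 1*224 = ((5 - 30) - 2176) - 224 = (-25 - 2176) - 224 = -2201 - 224 = -2425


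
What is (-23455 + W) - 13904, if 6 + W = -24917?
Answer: -62282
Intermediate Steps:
W = -24923 (W = -6 - 24917 = -24923)
(-23455 + W) - 13904 = (-23455 - 24923) - 13904 = -48378 - 13904 = -62282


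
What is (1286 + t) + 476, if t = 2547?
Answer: 4309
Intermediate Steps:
(1286 + t) + 476 = (1286 + 2547) + 476 = 3833 + 476 = 4309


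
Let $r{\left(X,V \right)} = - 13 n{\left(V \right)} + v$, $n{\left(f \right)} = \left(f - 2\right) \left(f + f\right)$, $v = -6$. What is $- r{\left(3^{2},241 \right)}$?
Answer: $1497580$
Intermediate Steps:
$n{\left(f \right)} = 2 f \left(-2 + f\right)$ ($n{\left(f \right)} = \left(-2 + f\right) 2 f = 2 f \left(-2 + f\right)$)
$r{\left(X,V \right)} = -6 - 26 V \left(-2 + V\right)$ ($r{\left(X,V \right)} = - 13 \cdot 2 V \left(-2 + V\right) - 6 = - 26 V \left(-2 + V\right) - 6 = -6 - 26 V \left(-2 + V\right)$)
$- r{\left(3^{2},241 \right)} = - (-6 - 26 \cdot 241^{2} + 52 \cdot 241) = - (-6 - 1510106 + 12532) = \left(-1\right) \left(-1497580\right) = 1497580$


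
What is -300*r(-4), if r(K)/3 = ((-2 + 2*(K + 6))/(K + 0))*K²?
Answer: 7200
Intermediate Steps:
r(K) = 3*K*(10 + 2*K) (r(K) = 3*(((-2 + 2*(K + 6))/(K + 0))*K²) = 3*(((-2 + 2*(6 + K))/K)*K²) = 3*(((-2 + (12 + 2*K))/K)*K²) = 3*(((10 + 2*K)/K)*K²) = 3*(K*(10 + 2*K)) = 3*K*(10 + 2*K))
-300*r(-4) = -1800*(-4)*(5 - 4) = -1800*(-4) = -300*(-24) = 7200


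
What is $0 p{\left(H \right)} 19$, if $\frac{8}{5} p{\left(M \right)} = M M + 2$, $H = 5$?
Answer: $0$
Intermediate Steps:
$p{\left(M \right)} = \frac{5}{4} + \frac{5 M^{2}}{8}$ ($p{\left(M \right)} = \frac{5 \left(M M + 2\right)}{8} = \frac{5 \left(M^{2} + 2\right)}{8} = \frac{5 \left(2 + M^{2}\right)}{8} = \frac{5}{4} + \frac{5 M^{2}}{8}$)
$0 p{\left(H \right)} 19 = 0 \left(\frac{5}{4} + \frac{5 \cdot 5^{2}}{8}\right) 19 = 0 \left(\frac{5}{4} + \frac{5}{8} \cdot 25\right) 19 = 0 \left(\frac{5}{4} + \frac{125}{8}\right) 19 = 0 \cdot \frac{135}{8} \cdot 19 = 0 \cdot 19 = 0$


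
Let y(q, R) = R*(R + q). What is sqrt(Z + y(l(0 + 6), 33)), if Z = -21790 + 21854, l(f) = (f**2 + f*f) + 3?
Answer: 2*sqrt(907) ≈ 60.233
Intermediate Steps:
l(f) = 3 + 2*f**2 (l(f) = (f**2 + f**2) + 3 = 2*f**2 + 3 = 3 + 2*f**2)
Z = 64
sqrt(Z + y(l(0 + 6), 33)) = sqrt(64 + 33*(33 + (3 + 2*(0 + 6)**2))) = sqrt(64 + 33*(33 + (3 + 2*6**2))) = sqrt(64 + 33*(33 + (3 + 2*36))) = sqrt(64 + 33*(33 + (3 + 72))) = sqrt(64 + 33*(33 + 75)) = sqrt(64 + 33*108) = sqrt(64 + 3564) = sqrt(3628) = 2*sqrt(907)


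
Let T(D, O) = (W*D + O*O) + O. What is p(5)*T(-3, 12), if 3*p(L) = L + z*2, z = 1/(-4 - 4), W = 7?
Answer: 855/4 ≈ 213.75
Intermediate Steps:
z = -⅛ (z = 1/(-8) = -⅛ ≈ -0.12500)
T(D, O) = O + O² + 7*D (T(D, O) = (7*D + O*O) + O = (7*D + O²) + O = (O² + 7*D) + O = O + O² + 7*D)
p(L) = -1/12 + L/3 (p(L) = (L - ⅛*2)/3 = (L - ¼)/3 = (-¼ + L)/3 = -1/12 + L/3)
p(5)*T(-3, 12) = (-1/12 + (⅓)*5)*(12 + 12² + 7*(-3)) = (-1/12 + 5/3)*(12 + 144 - 21) = (19/12)*135 = 855/4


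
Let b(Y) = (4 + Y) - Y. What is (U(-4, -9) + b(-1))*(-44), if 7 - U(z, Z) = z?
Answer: -660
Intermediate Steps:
U(z, Z) = 7 - z
b(Y) = 4
(U(-4, -9) + b(-1))*(-44) = ((7 - 1*(-4)) + 4)*(-44) = ((7 + 4) + 4)*(-44) = (11 + 4)*(-44) = 15*(-44) = -660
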